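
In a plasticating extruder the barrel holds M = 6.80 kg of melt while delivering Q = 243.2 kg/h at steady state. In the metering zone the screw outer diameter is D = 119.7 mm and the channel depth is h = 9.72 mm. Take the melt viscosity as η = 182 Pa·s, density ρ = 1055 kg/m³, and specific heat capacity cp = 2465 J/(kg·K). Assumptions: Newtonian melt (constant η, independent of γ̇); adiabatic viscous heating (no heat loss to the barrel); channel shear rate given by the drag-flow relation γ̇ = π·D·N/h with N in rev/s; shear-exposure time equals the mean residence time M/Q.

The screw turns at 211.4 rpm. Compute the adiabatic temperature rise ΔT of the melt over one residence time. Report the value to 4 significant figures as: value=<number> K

value=130.9 K

Throughput in SI: Q_s = 243.2 kg/h ÷ 3600 s/h = 0.0675556 kg/s
t_res = M / Q_s = 6.80 / 0.0675556 = 100.658 s
D = 119.7 mm = 0.1197 m;  h = 9.72 mm = 0.00972 m;  N = 211.4 rpm / 60 = 3.52333 rev/s
γ̇ = π D N / h = (π)(0.1197)(3.52333) / 0.00972 = 136.311 s⁻¹
ΔT = η·γ̇²·t_res/(ρ·cp) = [182 × 136.311² × 100.658] / [1055 × 2465] = 130.892 K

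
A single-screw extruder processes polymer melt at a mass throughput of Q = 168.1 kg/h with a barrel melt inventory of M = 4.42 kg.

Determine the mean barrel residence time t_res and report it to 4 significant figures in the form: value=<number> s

Convert throughput: Q = 168.1 kg/h = 168.1/3600 = 0.0466944 kg/s
t_res = M / Q_s = 4.42 ÷ 0.0466944 = 94.6579 s

value=94.66 s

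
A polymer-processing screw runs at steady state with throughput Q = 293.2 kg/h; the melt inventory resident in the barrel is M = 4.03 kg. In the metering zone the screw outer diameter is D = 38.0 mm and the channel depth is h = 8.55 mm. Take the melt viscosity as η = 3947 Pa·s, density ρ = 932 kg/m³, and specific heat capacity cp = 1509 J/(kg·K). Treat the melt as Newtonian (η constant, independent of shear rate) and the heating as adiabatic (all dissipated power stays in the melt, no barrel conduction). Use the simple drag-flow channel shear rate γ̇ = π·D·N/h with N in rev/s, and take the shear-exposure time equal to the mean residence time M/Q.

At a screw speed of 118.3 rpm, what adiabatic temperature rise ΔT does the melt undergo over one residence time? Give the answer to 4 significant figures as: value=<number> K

value=105.2 K

Q_s = Q / 3600 = 293.2 / 3600 = 0.0814444 kg/s
t_res = M / Q_s = 4.03 / 0.0814444 = 49.4816 s
D = 38.0 mm = 0.038 m;  h = 8.55 mm = 0.00855 m;  N = 118.3 rpm / 60 = 1.97167 rev/s
Shear rate: γ̇ = πDN/h = π·0.038·1.97167/0.00855 = 27.5297 s⁻¹
ΔT = η·γ̇²·t_res/(ρ·cp) = [3947 × 27.5297² × 49.4816] / [932 × 1509] = 105.246 K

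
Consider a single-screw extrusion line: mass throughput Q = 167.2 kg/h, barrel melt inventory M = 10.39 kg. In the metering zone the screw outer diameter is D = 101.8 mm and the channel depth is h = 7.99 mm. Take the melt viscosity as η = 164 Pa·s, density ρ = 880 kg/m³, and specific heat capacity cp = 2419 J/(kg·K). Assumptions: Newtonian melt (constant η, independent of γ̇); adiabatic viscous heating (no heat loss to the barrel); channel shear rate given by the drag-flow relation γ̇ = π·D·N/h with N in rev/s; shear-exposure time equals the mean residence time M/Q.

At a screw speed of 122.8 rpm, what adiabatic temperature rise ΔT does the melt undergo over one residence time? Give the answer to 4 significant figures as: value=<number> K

Q_s = Q / 3600 = 167.2 / 3600 = 0.0464444 kg/s
Mean residence time: t_res = M/Q_s = 10.39 kg / 0.0464444 kg/s = 223.708 s
Convert to SI: D = 0.1018 m, h = 0.00799 m, N = 122.8/60 = 2.04667 rev/s
γ̇ = π D N / h = (π)(0.1018)(2.04667) / 0.00799 = 81.9215 s⁻¹
Adiabatic rise: ΔT = η γ̇² t_res / (ρ cp) = 164·(81.9215)²·223.708 / (880·2419) = 115.665 K

value=115.7 K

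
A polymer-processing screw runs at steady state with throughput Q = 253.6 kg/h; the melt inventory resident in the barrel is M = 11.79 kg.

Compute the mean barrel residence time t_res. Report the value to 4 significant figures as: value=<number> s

value=167.4 s

Convert throughput: Q = 253.6 kg/h = 253.6/3600 = 0.0704444 kg/s
Mean residence time: t_res = M/Q_s = 11.79 kg / 0.0704444 kg/s = 167.366 s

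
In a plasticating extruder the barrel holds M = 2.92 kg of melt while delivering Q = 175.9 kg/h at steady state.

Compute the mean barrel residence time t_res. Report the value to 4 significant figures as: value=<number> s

value=59.76 s

Convert throughput: Q = 175.9 kg/h = 175.9/3600 = 0.0488611 kg/s
Mean residence time: t_res = M/Q_s = 2.92 kg / 0.0488611 kg/s = 59.7612 s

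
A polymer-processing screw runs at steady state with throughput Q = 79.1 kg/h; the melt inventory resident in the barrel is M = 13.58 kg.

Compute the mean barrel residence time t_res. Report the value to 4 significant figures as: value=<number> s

Q_s = Q / 3600 = 79.1 / 3600 = 0.0219722 kg/s
Mean residence time: t_res = M/Q_s = 13.58 kg / 0.0219722 kg/s = 618.053 s

value=618.1 s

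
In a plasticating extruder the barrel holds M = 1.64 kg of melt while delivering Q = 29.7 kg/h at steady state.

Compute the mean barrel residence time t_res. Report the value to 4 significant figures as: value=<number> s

Q_s = Q / 3600 = 29.7 / 3600 = 0.00825 kg/s
t_res = M / Q_s = 1.64 / 0.00825 = 198.788 s

value=198.8 s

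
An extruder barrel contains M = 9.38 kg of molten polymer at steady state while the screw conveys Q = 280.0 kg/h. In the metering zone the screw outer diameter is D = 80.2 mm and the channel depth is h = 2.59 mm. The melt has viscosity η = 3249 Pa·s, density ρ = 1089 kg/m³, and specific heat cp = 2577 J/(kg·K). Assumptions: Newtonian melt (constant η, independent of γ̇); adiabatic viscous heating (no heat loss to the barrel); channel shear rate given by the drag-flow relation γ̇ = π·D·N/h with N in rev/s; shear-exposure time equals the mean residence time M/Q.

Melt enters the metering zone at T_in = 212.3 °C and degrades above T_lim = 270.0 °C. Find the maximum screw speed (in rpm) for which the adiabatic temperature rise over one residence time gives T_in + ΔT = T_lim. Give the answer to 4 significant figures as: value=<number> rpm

value=12.54 rpm

Convert throughput: Q = 280.0 kg/h = 280.0/3600 = 0.0777778 kg/s
t_res = M / Q_s = 9.38 / 0.0777778 = 120.6 s
Geometry in SI: D = 80.2 mm → 0.0802 m, h = 2.59 mm → 0.00259 m
Allowable rise: ΔT_a = T_lim − T_in = 270.0 − 212.3 = 57.7 K
Invert ΔT = ηγ̇²t_res/(ρcp) for γ̇: γ̇_max² = ΔT_a ρ cp / (η t_res) = 57.7·1089·2577 / (3249·120.6) = 413.258 s⁻²
γ̇_max = √413.258 = 20.3287 s⁻¹
N_max = γ̇_max h / (πD) = 20.3287·0.00259/(π·0.0802) = 0.208971 rev/s → ×60 = 12.5383 rpm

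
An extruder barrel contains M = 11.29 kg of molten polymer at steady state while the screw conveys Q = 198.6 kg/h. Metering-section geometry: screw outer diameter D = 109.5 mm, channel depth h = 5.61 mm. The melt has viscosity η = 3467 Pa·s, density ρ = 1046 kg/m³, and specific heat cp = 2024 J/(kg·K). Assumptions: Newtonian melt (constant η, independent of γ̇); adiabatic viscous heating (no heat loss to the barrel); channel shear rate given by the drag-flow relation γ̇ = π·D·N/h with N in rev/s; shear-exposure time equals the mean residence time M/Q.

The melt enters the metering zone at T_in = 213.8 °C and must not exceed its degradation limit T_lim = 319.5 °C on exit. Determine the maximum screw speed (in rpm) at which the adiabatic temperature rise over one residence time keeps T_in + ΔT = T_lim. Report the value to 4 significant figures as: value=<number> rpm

Convert throughput: Q = 198.6 kg/h = 198.6/3600 = 0.0551667 kg/s
t_res = M / Q_s = 11.29 ÷ 0.0551667 = 204.653 s
Geometry in SI: D = 109.5 mm → 0.1095 m, h = 5.61 mm → 0.00561 m
ΔT_a = T_lim − T_in = 319.5 °C − 213.8 °C = 105.7 K
Invert ΔT = ηγ̇²t_res/(ρcp) for γ̇: γ̇_max² = ΔT_a ρ cp / (η t_res) = 105.7·1046·2024 / (3467·204.653) = 315.389 s⁻²
γ̇_max = √315.389 = 17.7592 s⁻¹
N_max = γ̇_max h / (πD) = 17.7592·0.00561/(π·0.1095) = 0.289616 rev/s → ×60 = 17.3769 rpm

value=17.38 rpm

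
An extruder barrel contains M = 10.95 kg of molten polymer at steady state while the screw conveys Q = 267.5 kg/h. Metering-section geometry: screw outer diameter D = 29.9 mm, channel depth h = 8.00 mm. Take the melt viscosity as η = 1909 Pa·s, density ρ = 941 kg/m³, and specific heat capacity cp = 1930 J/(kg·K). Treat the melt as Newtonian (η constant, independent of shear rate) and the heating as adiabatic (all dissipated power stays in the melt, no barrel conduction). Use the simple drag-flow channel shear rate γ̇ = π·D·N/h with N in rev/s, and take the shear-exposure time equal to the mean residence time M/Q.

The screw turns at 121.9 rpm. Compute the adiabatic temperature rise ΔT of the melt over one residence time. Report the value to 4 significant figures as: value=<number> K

Throughput in SI: Q_s = 267.5 kg/h ÷ 3600 s/h = 0.0743056 kg/s
t_res = M / Q_s = 10.95 / 0.0743056 = 147.364 s
D = 29.9 mm = 0.0299 m;  h = 8.00 mm = 0.008 m;  N = 121.9 rpm / 60 = 2.03167 rev/s
Shear rate: γ̇ = πDN/h = π·0.0299·2.03167/0.008 = 23.8552 s⁻¹
ΔT = η·γ̇²·t_res / (ρ·cp) = 1909 · (23.8552)² · 147.364 / (941 · 1930) = 88.1493 K

value=88.15 K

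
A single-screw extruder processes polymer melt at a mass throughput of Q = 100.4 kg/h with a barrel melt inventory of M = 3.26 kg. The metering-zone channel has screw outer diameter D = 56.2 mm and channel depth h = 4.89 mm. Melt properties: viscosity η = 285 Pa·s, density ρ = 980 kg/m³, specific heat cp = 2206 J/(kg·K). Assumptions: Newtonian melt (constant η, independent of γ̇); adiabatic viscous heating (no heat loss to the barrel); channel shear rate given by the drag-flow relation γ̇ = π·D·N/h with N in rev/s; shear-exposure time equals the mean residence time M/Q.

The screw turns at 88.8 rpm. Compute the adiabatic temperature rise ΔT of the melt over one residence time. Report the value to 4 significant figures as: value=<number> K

Q_s = Q / 3600 = 100.4 / 3600 = 0.0278889 kg/s
t_res = M / Q_s = 3.26 / 0.0278889 = 116.892 s
Geometry in metres: D = 56.2 mm → 0.0562 m, h = 4.89 mm → 0.00489 m; screw speed N = 88.8 rpm = 1.48 rev/s
γ̇ = π D N / h = (π)(0.0562)(1.48) / 0.00489 = 53.4366 s⁻¹
Adiabatic rise: ΔT = η γ̇² t_res / (ρ cp) = 285·(53.4366)²·116.892 / (980·2206) = 44.0025 K

value=44.00 K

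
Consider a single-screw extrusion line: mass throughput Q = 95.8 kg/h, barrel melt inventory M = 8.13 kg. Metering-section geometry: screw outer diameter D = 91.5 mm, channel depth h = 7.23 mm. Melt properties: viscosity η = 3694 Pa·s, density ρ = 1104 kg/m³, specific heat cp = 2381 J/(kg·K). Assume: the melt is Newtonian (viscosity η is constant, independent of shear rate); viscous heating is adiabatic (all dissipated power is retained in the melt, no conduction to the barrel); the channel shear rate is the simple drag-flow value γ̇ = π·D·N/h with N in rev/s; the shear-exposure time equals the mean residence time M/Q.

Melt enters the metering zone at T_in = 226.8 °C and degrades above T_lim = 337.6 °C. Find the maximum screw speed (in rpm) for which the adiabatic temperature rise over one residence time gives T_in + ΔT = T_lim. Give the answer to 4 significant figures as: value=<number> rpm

Q_s = Q / 3600 = 95.8 / 3600 = 0.0266111 kg/s
t_res = M / Q_s = 8.13 / 0.0266111 = 305.511 s
D = 91.5 mm = 0.0915 m;  h = 7.23 mm = 0.00723 m
ΔT_a = T_lim − T_in = 337.6 °C − 226.8 °C = 110.8 K
γ̇_max² = ΔT_a·ρ·cp / (η·t_res) = [110.8 × 1104 × 2381] / [3694 × 305.511] = 258.074 s⁻²
Take the square root: γ̇_max = √(258.074) = 16.0647 s⁻¹
N_max = γ̇_max·h / (π·D) = 16.0647 · 0.00723 / (π · 0.0915) = 0.404054 rev/s = 24.2432 rpm

value=24.24 rpm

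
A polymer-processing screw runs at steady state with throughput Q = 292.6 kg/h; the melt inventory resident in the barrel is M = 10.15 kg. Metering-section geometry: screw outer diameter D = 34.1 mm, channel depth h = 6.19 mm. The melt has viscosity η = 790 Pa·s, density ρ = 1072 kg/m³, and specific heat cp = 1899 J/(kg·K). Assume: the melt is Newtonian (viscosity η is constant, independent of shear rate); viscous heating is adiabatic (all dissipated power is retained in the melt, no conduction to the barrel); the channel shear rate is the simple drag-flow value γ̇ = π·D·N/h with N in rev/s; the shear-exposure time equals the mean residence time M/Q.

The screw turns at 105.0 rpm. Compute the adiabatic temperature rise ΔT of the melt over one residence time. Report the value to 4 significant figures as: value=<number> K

Throughput in SI: Q_s = 292.6 kg/h ÷ 3600 s/h = 0.0812778 kg/s
Mean residence time: t_res = M/Q_s = 10.15 kg / 0.0812778 kg/s = 124.88 s
Geometry in metres: D = 34.1 mm → 0.0341 m, h = 6.19 mm → 0.00619 m; screw speed N = 105.0 rpm = 1.75 rev/s
γ̇ = π·D·N / h = π · 0.0341 · 1.75 / 0.00619 = 30.2867 s⁻¹
ΔT = η·γ̇²·t_res/(ρ·cp) = [790 × 30.2867² × 124.88] / [1072 × 1899] = 44.4534 K

value=44.45 K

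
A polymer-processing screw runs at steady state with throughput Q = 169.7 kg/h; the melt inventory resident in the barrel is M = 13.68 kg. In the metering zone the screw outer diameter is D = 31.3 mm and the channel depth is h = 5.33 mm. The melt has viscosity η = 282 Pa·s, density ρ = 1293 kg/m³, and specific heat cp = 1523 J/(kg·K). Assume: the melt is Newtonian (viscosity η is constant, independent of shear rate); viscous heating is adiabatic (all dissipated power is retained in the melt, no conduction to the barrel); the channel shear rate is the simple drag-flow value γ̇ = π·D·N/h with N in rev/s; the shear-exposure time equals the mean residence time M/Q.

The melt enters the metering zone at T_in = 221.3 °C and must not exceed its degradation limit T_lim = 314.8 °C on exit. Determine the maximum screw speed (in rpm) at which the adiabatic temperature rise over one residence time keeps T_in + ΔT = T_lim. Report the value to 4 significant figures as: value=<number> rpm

value=154.3 rpm

Q_s = Q / 3600 = 169.7 / 3600 = 0.0471389 kg/s
t_res = M / Q_s = 13.68 ÷ 0.0471389 = 290.206 s
Geometry in SI: D = 31.3 mm → 0.0313 m, h = 5.33 mm → 0.00533 m
Allowable rise: ΔT_a = T_lim − T_in = 314.8 − 221.3 = 93.5 K
γ̇_max² = ΔT_a·ρ·cp/(η·t_res) = 93.5·1293·1523/(282·290.206) = 2249.85 s⁻²
Take the square root: γ̇_max = √(2249.85) = 47.4326 s⁻¹
N_max = γ̇_max·h / (π·D) = 47.4326 · 0.00533 / (π · 0.0313) = 2.57105 rev/s = 154.263 rpm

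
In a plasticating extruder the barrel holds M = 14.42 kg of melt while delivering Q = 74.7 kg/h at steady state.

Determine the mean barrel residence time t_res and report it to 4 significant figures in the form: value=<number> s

value=694.9 s

Q_s = Q / 3600 = 74.7 / 3600 = 0.02075 kg/s
t_res = M / Q_s = 14.42 ÷ 0.02075 = 694.94 s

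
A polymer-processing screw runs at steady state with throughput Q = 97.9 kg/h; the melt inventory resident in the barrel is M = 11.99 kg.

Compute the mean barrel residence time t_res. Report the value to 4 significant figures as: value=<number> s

value=440.9 s

Convert throughput: Q = 97.9 kg/h = 97.9/3600 = 0.0271944 kg/s
Mean residence time: t_res = M/Q_s = 11.99 kg / 0.0271944 kg/s = 440.899 s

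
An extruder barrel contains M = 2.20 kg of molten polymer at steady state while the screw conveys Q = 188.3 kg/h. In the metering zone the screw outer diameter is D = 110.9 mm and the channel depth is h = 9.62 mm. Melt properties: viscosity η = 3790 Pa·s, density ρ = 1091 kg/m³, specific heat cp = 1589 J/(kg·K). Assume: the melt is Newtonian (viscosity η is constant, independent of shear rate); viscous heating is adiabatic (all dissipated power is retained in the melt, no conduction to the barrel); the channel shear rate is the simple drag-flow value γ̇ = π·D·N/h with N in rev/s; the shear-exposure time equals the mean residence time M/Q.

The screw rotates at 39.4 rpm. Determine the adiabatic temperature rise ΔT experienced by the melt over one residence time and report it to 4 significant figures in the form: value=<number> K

value=52.01 K

Convert throughput: Q = 188.3 kg/h = 188.3/3600 = 0.0523056 kg/s
t_res = M / Q_s = 2.20 ÷ 0.0523056 = 42.0605 s
Geometry in metres: D = 110.9 mm → 0.1109 m, h = 9.62 mm → 0.00962 m; screw speed N = 39.4 rpm = 0.656667 rev/s
γ̇ = π D N / h = (π)(0.1109)(0.656667) / 0.00962 = 23.7822 s⁻¹
ΔT = η·γ̇²·t_res / (ρ·cp) = 3790 · (23.7822)² · 42.0605 / (1091 · 1589) = 52.0077 K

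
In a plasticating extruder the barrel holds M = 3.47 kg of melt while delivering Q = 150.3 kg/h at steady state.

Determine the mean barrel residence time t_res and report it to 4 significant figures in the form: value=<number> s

value=83.11 s

Throughput in SI: Q_s = 150.3 kg/h ÷ 3600 s/h = 0.04175 kg/s
Mean residence time: t_res = M/Q_s = 3.47 kg / 0.04175 kg/s = 83.1138 s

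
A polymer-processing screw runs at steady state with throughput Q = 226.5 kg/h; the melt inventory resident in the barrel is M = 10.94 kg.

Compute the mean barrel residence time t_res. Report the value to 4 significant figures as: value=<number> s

Q_s = Q / 3600 = 226.5 / 3600 = 0.0629167 kg/s
Mean residence time: t_res = M/Q_s = 10.94 kg / 0.0629167 kg/s = 173.881 s

value=173.9 s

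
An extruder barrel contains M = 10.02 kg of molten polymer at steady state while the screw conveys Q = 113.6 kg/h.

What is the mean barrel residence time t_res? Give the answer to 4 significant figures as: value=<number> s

value=317.5 s

Throughput in SI: Q_s = 113.6 kg/h ÷ 3600 s/h = 0.0315556 kg/s
t_res = M / Q_s = 10.02 / 0.0315556 = 317.535 s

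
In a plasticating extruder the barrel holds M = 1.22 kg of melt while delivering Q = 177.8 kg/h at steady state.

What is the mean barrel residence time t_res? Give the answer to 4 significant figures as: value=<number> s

Throughput in SI: Q_s = 177.8 kg/h ÷ 3600 s/h = 0.0493889 kg/s
Mean residence time: t_res = M/Q_s = 1.22 kg / 0.0493889 kg/s = 24.7019 s

value=24.70 s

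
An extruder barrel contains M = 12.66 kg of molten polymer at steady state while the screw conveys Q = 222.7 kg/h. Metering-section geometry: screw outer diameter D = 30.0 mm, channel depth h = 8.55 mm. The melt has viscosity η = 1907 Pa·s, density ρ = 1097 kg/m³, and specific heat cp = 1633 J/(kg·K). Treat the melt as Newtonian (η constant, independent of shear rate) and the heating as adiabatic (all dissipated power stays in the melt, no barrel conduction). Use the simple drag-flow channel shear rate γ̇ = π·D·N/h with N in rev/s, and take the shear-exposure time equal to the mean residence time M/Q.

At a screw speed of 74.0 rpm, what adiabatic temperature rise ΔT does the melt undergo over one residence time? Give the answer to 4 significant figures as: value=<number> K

value=40.27 K

Convert throughput: Q = 222.7 kg/h = 222.7/3600 = 0.0618611 kg/s
t_res = M / Q_s = 12.66 ÷ 0.0618611 = 204.652 s
Convert to SI: D = 0.03 m, h = 0.00855 m, N = 74.0/60 = 1.23333 rev/s
γ̇ = π D N / h = (π)(0.03)(1.23333) / 0.00855 = 13.5952 s⁻¹
ΔT = η·γ̇²·t_res / (ρ·cp) = 1907 · (13.5952)² · 204.652 / (1097 · 1633) = 40.2666 K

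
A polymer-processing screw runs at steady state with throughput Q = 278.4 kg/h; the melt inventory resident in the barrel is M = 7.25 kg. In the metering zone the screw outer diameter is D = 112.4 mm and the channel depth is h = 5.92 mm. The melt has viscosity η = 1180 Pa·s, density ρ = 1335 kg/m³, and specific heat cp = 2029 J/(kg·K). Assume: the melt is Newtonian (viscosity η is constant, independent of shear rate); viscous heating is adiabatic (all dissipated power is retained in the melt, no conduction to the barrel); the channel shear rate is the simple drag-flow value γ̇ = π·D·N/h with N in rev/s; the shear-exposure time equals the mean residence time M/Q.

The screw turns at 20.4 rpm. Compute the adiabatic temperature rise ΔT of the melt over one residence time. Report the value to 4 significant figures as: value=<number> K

value=16.80 K

Convert throughput: Q = 278.4 kg/h = 278.4/3600 = 0.0773333 kg/s
t_res = M / Q_s = 7.25 ÷ 0.0773333 = 93.75 s
D = 112.4 mm = 0.1124 m;  h = 5.92 mm = 0.00592 m;  N = 20.4 rpm / 60 = 0.34 rev/s
Shear rate: γ̇ = πDN/h = π·0.1124·0.34/0.00592 = 20.2803 s⁻¹
ΔT = η·γ̇²·t_res / (ρ·cp) = 1180 · (20.2803)² · 93.75 / (1335 · 2029) = 16.7972 K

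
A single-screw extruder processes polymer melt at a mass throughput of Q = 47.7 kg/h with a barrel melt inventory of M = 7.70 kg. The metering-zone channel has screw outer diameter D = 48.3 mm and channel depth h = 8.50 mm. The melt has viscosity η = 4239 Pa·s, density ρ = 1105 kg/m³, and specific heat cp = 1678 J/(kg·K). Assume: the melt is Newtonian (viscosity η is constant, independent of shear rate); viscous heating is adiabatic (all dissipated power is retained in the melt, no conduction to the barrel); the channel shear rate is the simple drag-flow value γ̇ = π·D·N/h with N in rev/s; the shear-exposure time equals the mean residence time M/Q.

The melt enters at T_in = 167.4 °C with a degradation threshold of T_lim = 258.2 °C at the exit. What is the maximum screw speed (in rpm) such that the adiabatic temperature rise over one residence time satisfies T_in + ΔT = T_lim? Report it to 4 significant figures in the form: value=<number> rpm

value=27.79 rpm

Throughput in SI: Q_s = 47.7 kg/h ÷ 3600 s/h = 0.01325 kg/s
t_res = M / Q_s = 7.70 ÷ 0.01325 = 581.132 s
D = 48.3 mm = 0.0483 m;  h = 8.50 mm = 0.0085 m
ΔT_a = T_lim − T_in = 258.2 − 167.4 = 90.8 K
γ̇_max² = ΔT_a·ρ·cp/(η·t_res) = 90.8·1105·1678/(4239·581.132) = 68.3442 s⁻²
γ̇_max = sqrt(68.3442) = 8.26706 s⁻¹
N_max = γ̇_max·h / (π·D) = 8.26706 · 0.0085 / (π · 0.0483) = 0.463098 rev/s = 27.7859 rpm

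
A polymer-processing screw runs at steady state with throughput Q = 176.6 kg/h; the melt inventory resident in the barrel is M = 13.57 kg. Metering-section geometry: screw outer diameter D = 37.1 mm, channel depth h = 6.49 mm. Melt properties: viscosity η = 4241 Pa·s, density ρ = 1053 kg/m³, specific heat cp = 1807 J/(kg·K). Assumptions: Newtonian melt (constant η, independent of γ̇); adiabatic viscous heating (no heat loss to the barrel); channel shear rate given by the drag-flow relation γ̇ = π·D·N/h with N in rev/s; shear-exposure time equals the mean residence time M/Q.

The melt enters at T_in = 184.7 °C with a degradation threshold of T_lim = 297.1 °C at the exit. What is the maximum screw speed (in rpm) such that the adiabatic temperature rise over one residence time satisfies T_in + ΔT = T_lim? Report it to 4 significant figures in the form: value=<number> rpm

value=45.11 rpm

Throughput in SI: Q_s = 176.6 kg/h ÷ 3600 s/h = 0.0490556 kg/s
t_res = M / Q_s = 13.57 / 0.0490556 = 276.625 s
D = 37.1 mm = 0.0371 m;  h = 6.49 mm = 0.00649 m
ΔT_a = T_lim − T_in = 297.1 °C − 184.7 °C = 112.4 K
γ̇_max² = ΔT_a·ρ·cp / (η·t_res) = [112.4 × 1053 × 1807] / [4241 × 276.625] = 182.303 s⁻²
γ̇_max = √182.303 = 13.5019 s⁻¹
Solve γ̇ = πDN/h for N: N_max = γ̇_max·h/(π·D) = 13.5019 × 0.00649 / (π × 0.0371) = 0.751826 rev/s = 45.1096 rpm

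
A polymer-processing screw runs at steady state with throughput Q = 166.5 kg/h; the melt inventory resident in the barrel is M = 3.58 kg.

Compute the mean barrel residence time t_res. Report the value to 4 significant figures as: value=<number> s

value=77.41 s

Convert throughput: Q = 166.5 kg/h = 166.5/3600 = 0.04625 kg/s
t_res = M / Q_s = 3.58 ÷ 0.04625 = 77.4054 s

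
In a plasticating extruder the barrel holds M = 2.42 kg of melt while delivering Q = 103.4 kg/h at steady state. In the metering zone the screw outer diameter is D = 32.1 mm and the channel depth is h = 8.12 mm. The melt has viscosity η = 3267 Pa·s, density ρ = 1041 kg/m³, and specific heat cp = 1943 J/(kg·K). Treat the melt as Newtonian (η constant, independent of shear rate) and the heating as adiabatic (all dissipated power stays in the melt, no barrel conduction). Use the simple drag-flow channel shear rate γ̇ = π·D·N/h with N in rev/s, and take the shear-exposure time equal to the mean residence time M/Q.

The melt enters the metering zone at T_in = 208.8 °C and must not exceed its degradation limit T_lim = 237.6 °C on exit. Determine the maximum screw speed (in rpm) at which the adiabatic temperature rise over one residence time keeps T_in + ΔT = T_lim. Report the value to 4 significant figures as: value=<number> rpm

value=70.28 rpm

Convert throughput: Q = 103.4 kg/h = 103.4/3600 = 0.0287222 kg/s
t_res = M / Q_s = 2.42 / 0.0287222 = 84.2553 s
Geometry in SI: D = 32.1 mm → 0.0321 m, h = 8.12 mm → 0.00812 m
Allowable rise: ΔT_a = T_lim − T_in = 237.6 − 208.8 = 28.8 K
γ̇_max² = ΔT_a·ρ·cp/(η·t_res) = 28.8·1041·1943/(3267·84.2553) = 211.626 s⁻²
Take the square root: γ̇_max = √(211.626) = 14.5474 s⁻¹
N_max = γ̇_max·h / (π·D) = 14.5474 · 0.00812 / (π · 0.0321) = 1.17135 rev/s = 70.2809 rpm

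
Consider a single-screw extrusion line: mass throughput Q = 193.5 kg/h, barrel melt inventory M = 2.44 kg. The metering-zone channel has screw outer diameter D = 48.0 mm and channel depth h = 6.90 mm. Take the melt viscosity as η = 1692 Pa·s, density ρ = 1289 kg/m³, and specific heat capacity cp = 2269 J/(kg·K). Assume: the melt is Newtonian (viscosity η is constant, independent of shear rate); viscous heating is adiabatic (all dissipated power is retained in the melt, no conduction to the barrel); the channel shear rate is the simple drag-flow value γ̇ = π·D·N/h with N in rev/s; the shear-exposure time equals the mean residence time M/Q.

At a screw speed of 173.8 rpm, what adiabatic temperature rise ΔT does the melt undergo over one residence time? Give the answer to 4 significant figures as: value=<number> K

Q_s = Q / 3600 = 193.5 / 3600 = 0.05375 kg/s
t_res = M / Q_s = 2.44 / 0.05375 = 45.3953 s
Geometry in metres: D = 48.0 mm → 0.048 m, h = 6.90 mm → 0.0069 m; screw speed N = 173.8 rpm = 2.89667 rev/s
γ̇ = π·D·N / h = π · 0.048 · 2.89667 / 0.0069 = 63.3054 s⁻¹
ΔT = η·γ̇²·t_res / (ρ·cp) = 1692 · (63.3054)² · 45.3953 / (1289 · 2269) = 105.246 K

value=105.2 K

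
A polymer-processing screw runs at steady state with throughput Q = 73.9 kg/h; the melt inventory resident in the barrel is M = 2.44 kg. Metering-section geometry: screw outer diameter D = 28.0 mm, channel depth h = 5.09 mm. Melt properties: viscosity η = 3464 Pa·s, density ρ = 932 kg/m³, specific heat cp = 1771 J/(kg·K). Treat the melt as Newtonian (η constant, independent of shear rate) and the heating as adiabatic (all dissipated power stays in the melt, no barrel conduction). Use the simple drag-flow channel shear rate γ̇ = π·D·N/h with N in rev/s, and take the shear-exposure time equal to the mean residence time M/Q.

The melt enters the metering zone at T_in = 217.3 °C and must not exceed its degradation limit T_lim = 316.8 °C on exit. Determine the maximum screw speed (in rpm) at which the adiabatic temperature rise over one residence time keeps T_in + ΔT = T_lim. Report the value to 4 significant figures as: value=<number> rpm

value=69.34 rpm

Q_s = Q / 3600 = 73.9 / 3600 = 0.0205278 kg/s
Mean residence time: t_res = M/Q_s = 2.44 kg / 0.0205278 kg/s = 118.863 s
D = 28.0 mm = 0.028 m;  h = 5.09 mm = 0.00509 m
Allowable rise: ΔT_a = T_lim − T_in = 316.8 − 217.3 = 99.5 K
Invert ΔT = ηγ̇²t_res/(ρcp) for γ̇: γ̇_max² = ΔT_a ρ cp / (η t_res) = 99.5·932·1771 / (3464·118.863) = 398.87 s⁻²
γ̇_max = √398.87 = 19.9717 s⁻¹
N_max = γ̇_max·h / (π·D) = 19.9717 · 0.00509 / (π · 0.028) = 1.15565 rev/s = 69.3389 rpm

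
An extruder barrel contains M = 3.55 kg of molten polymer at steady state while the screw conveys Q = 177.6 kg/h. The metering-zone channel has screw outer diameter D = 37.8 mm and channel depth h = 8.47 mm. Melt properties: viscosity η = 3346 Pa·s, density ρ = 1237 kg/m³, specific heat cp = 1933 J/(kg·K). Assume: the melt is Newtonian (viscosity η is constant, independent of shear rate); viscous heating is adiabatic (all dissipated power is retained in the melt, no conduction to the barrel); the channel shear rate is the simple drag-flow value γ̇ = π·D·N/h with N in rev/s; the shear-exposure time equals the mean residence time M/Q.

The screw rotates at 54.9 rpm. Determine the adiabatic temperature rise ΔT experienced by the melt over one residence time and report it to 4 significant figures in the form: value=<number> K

Convert throughput: Q = 177.6 kg/h = 177.6/3600 = 0.0493333 kg/s
Mean residence time: t_res = M/Q_s = 3.55 kg / 0.0493333 kg/s = 71.9595 s
Geometry in metres: D = 37.8 mm → 0.0378 m, h = 8.47 mm → 0.00847 m; screw speed N = 54.9 rpm = 0.915 rev/s
γ̇ = π·D·N / h = π · 0.0378 · 0.915 / 0.00847 = 12.8286 s⁻¹
ΔT = η·γ̇²·t_res/(ρ·cp) = [3346 × 12.8286² × 71.9595] / [1237 × 1933] = 16.5718 K

value=16.57 K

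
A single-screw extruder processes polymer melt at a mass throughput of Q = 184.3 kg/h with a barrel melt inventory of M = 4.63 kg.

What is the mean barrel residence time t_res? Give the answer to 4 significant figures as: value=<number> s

value=90.44 s

Convert throughput: Q = 184.3 kg/h = 184.3/3600 = 0.0511944 kg/s
t_res = M / Q_s = 4.63 / 0.0511944 = 90.4395 s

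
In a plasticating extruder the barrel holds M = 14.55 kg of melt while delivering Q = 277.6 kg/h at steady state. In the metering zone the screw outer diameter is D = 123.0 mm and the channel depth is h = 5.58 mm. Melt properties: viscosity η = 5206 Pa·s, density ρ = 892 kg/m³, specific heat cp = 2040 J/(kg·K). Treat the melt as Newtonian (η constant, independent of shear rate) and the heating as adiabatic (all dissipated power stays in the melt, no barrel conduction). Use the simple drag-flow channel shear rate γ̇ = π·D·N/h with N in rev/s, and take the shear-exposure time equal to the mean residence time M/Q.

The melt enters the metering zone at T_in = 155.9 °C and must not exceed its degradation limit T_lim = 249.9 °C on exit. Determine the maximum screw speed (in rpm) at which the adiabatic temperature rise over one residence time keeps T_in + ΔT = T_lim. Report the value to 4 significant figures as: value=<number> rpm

value=11.43 rpm

Throughput in SI: Q_s = 277.6 kg/h ÷ 3600 s/h = 0.0771111 kg/s
t_res = M / Q_s = 14.55 ÷ 0.0771111 = 188.689 s
D = 123.0 mm = 0.123 m;  h = 5.58 mm = 0.00558 m
Allowable rise: ΔT_a = T_lim − T_in = 249.9 − 155.9 = 94 K
γ̇_max² = ΔT_a·ρ·cp/(η·t_res) = 94·892·2040/(5206·188.689) = 174.13 s⁻²
γ̇_max = √174.13 = 13.1958 s⁻¹
N_max = γ̇_max·h / (π·D) = 13.1958 · 0.00558 / (π · 0.123) = 0.190553 rev/s = 11.4332 rpm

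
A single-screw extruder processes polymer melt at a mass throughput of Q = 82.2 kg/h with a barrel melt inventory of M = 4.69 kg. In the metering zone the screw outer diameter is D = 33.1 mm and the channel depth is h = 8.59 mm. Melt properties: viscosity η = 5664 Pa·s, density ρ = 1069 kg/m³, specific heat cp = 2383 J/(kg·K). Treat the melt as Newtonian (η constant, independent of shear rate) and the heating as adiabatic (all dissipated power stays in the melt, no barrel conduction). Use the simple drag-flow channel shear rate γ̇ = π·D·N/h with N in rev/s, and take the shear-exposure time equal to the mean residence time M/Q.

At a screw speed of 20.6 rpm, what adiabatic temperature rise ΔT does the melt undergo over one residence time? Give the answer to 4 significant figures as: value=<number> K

Throughput in SI: Q_s = 82.2 kg/h ÷ 3600 s/h = 0.0228333 kg/s
Mean residence time: t_res = M/Q_s = 4.69 kg / 0.0228333 kg/s = 205.401 s
Geometry in metres: D = 33.1 mm → 0.0331 m, h = 8.59 mm → 0.00859 m; screw speed N = 20.6 rpm = 0.343333 rev/s
γ̇ = π D N / h = (π)(0.0331)(0.343333) / 0.00859 = 4.15624 s⁻¹
ΔT = η·γ̇²·t_res/(ρ·cp) = [5664 × 4.15624² × 205.401] / [1069 × 2383] = 7.88908 K

value=7.889 K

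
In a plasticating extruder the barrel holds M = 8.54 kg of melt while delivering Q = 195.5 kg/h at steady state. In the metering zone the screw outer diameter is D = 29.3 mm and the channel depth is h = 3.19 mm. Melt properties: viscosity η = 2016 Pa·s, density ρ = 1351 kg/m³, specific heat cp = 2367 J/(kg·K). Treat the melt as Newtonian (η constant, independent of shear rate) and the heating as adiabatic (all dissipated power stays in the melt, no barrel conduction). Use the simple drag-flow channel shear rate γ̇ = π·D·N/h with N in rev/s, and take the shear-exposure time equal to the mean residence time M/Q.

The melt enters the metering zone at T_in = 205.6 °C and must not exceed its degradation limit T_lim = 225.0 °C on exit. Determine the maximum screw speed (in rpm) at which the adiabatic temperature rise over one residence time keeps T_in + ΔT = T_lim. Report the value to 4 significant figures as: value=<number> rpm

value=29.09 rpm

Throughput in SI: Q_s = 195.5 kg/h ÷ 3600 s/h = 0.0543056 kg/s
t_res = M / Q_s = 8.54 ÷ 0.0543056 = 157.258 s
Convert to metres: D = 0.0293 m, h = 0.00319 m
ΔT_a = T_lim − T_in = 225.0 − 205.6 = 19.4 K
γ̇_max² = ΔT_a·ρ·cp / (η·t_res) = [19.4 × 1351 × 2367] / [2016 × 157.258] = 195.682 s⁻²
Take the square root: γ̇_max = √(195.682) = 13.9886 s⁻¹
N_max = γ̇_max h / (πD) = 13.9886·0.00319/(π·0.0293) = 0.484785 rev/s → ×60 = 29.0871 rpm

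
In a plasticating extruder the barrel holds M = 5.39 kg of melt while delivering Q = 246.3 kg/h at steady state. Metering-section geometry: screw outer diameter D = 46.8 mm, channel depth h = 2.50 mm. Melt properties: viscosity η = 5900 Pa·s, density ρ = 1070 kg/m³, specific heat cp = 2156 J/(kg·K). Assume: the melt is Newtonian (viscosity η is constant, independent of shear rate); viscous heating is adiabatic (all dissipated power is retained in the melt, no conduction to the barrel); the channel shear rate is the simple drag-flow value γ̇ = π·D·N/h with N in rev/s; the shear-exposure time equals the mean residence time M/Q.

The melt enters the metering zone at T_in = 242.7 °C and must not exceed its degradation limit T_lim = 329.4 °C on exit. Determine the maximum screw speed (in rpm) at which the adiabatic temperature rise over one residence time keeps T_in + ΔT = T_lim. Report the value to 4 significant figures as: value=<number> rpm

Q_s = Q / 3600 = 246.3 / 3600 = 0.0684167 kg/s
t_res = M / Q_s = 5.39 / 0.0684167 = 78.782 s
D = 46.8 mm = 0.0468 m;  h = 2.50 mm = 0.0025 m
ΔT_a = T_lim − T_in = 329.4 − 242.7 = 86.7 K
Invert ΔT = ηγ̇²t_res/(ρcp) for γ̇: γ̇_max² = ΔT_a ρ cp / (η t_res) = 86.7·1070·2156 / (5900·78.782) = 430.301 s⁻²
Take the square root: γ̇_max = √(430.301) = 20.7437 s⁻¹
N_max = γ̇_max h / (πD) = 20.7437·0.0025/(π·0.0468) = 0.35272 rev/s → ×60 = 21.1632 rpm

value=21.16 rpm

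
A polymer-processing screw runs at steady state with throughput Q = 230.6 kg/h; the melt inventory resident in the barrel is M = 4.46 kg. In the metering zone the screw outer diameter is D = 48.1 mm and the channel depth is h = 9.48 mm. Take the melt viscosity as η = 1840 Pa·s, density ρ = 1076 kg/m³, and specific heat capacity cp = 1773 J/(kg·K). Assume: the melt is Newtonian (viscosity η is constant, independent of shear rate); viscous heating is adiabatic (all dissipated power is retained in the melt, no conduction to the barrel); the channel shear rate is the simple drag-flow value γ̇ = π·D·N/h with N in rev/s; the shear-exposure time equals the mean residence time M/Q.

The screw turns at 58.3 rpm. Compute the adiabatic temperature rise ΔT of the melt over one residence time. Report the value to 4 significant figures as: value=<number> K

Throughput in SI: Q_s = 230.6 kg/h ÷ 3600 s/h = 0.0640556 kg/s
t_res = M / Q_s = 4.46 / 0.0640556 = 69.6271 s
D = 48.1 mm = 0.0481 m;  h = 9.48 mm = 0.00948 m;  N = 58.3 rpm / 60 = 0.971667 rev/s
Shear rate: γ̇ = πDN/h = π·0.0481·0.971667/0.00948 = 15.4883 s⁻¹
ΔT = η·γ̇²·t_res/(ρ·cp) = [1840 × 15.4883² × 69.6271] / [1076 × 1773] = 16.1095 K

value=16.11 K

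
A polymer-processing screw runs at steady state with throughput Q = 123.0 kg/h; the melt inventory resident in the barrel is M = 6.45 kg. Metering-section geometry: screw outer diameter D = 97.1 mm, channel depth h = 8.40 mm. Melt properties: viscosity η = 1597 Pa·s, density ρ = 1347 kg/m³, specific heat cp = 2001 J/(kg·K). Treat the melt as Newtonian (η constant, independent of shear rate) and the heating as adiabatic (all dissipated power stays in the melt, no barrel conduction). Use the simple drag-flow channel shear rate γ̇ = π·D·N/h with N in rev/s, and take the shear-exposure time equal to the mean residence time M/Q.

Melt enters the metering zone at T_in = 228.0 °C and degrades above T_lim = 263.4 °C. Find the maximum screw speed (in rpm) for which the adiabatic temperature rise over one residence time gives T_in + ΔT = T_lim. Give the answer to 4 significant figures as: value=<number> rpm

value=29.39 rpm

Throughput in SI: Q_s = 123.0 kg/h ÷ 3600 s/h = 0.0341667 kg/s
Mean residence time: t_res = M/Q_s = 6.45 kg / 0.0341667 kg/s = 188.78 s
D = 97.1 mm = 0.0971 m;  h = 8.40 mm = 0.0084 m
Allowable rise: ΔT_a = T_lim − T_in = 263.4 − 228.0 = 35.4 K
γ̇_max² = ΔT_a·ρ·cp/(η·t_res) = 35.4·1347·2001/(1597·188.78) = 316.487 s⁻²
γ̇_max = sqrt(316.487) = 17.7901 s⁻¹
N_max = γ̇_max h / (πD) = 17.7901·0.0084/(π·0.0971) = 0.489878 rev/s → ×60 = 29.3927 rpm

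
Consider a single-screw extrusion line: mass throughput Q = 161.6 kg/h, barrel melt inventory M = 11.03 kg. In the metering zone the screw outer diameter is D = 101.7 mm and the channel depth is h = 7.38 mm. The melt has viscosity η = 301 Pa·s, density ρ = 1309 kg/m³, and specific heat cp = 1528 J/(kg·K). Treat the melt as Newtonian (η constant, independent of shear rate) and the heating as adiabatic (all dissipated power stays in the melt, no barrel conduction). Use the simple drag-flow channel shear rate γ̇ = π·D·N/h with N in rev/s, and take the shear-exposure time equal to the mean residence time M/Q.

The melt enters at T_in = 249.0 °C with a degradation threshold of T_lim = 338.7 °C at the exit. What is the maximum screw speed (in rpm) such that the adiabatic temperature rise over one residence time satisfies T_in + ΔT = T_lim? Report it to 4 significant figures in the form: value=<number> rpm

Convert throughput: Q = 161.6 kg/h = 161.6/3600 = 0.0448889 kg/s
t_res = M / Q_s = 11.03 ÷ 0.0448889 = 245.718 s
Geometry in SI: D = 101.7 mm → 0.1017 m, h = 7.38 mm → 0.00738 m
ΔT_a = T_lim − T_in = 338.7 °C − 249.0 °C = 89.7 K
γ̇_max² = ΔT_a·ρ·cp / (η·t_res) = [89.7 × 1309 × 1528] / [301 × 245.718] = 2425.78 s⁻²
Take the square root: γ̇_max = √(2425.78) = 49.2523 s⁻¹
Solve γ̇ = πDN/h for N: N_max = γ̇_max·h/(π·D) = 49.2523 × 0.00738 / (π × 0.1017) = 1.13766 rev/s = 68.2595 rpm

value=68.26 rpm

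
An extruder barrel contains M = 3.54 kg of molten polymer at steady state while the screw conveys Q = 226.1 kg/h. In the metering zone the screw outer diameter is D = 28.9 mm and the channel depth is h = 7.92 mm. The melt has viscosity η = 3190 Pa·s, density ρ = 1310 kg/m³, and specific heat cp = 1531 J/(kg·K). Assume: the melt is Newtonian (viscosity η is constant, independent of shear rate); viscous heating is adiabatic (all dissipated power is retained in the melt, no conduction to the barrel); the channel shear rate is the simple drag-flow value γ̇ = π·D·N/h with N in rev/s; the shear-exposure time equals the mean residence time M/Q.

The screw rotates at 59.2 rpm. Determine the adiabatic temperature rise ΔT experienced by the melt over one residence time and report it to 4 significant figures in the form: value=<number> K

Convert throughput: Q = 226.1 kg/h = 226.1/3600 = 0.0628056 kg/s
t_res = M / Q_s = 3.54 / 0.0628056 = 56.3644 s
Convert to SI: D = 0.0289 m, h = 0.00792 m, N = 59.2/60 = 0.986667 rev/s
γ̇ = π·D·N / h = π · 0.0289 · 0.986667 / 0.00792 = 11.3108 s⁻¹
ΔT = η·γ̇²·t_res / (ρ·cp) = 3190 · (11.3108)² · 56.3644 / (1310 · 1531) = 11.4693 K

value=11.47 K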